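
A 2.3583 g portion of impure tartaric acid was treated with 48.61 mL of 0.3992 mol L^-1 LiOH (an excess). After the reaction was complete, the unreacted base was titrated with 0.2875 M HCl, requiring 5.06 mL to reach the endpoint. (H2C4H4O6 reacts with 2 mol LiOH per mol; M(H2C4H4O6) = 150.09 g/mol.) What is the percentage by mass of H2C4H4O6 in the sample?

57.1%

Total n(LiOH) added = 0.3992 x 0.04861 = 0.01941 mol.
n(HCl) used = 0.2875 x 0.005060 = 0.001455 mol, which equals the excess n(LiOH).
So n(LiOH) consumed by the sample = 0.01941 - 0.001455 = 0.01795 mol.
n(H2C4H4O6) = 0.01795 / 2 = 0.008975 mol.
mass H2C4H4O6 = 0.008975 x 150.09 = 1.347 g, so %H2C4H4O6 = 1.347/2.3583 x 100 = 57.1%.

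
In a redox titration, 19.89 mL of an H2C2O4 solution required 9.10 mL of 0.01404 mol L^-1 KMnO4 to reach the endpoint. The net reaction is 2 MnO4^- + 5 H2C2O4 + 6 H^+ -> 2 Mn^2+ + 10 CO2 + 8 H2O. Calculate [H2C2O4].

0.0161 M

n(KMnO4) = 0.01404 x 0.009100 = 0.0001278 mol.
From the balanced equation, 2 mol KMnO4 reacts with 5 mol H2C2O4, so n(H2C2O4) = 0.0001278 x 5/2 = 0.0003194 mol.
[H2C2O4] = 0.0003194 / 0.01989 L = 0.0161 M.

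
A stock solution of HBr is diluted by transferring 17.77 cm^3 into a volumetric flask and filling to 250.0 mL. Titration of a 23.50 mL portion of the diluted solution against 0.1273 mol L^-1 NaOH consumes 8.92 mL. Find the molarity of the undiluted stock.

n(NaOH) = 0.1273 x 0.008920 = 0.001136 mol.
n(HBr) in the aliquot = 0.001136 mol.
[diluted HBr] = 0.001136 / 0.02350 = 0.04832 M.
Dilution factor = 250.0/17.77 = 14.07, so [stock] = 0.04832 x 14.07 = 0.680 M.

0.680 M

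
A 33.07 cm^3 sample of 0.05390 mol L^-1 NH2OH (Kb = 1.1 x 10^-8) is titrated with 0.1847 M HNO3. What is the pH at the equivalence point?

n(NH2OH) = 0.05390 x 0.03307 = 0.001782 mol; V(HNO3) at equivalence = 0.001782/0.1847 = 0.009651 L.
At equivalence the base is fully converted to NH3OH+; total volume = 0.04272 L, so [NH3OH+] = 0.001782/0.04272 = 0.04172 M.
Ka(NH3OH+) = Kw/Kb = 1.0e-14 / 1.1 x 10^-8 = 9.09e-7.
[H^+] = sqrt(Ka x [NH3OH+]) = sqrt(9.09e-7 x 0.04172) = 0.000195 M.
pH = -log(0.000195) = 3.71.

3.71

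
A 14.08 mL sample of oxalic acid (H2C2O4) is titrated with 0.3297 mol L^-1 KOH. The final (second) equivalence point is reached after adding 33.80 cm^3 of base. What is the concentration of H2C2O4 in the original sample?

n(KOH) = 0.3297 x 0.03380 = 0.01114 mol.
At the final (second) equivalence point, 2 mol OH^- react per mol H2C2O4, so n(H2C2O4) = 0.01114 / 2 = 0.005572 mol.
[H2C2O4] = 0.005572 / 0.01408 L = 0.396 M.

0.396 M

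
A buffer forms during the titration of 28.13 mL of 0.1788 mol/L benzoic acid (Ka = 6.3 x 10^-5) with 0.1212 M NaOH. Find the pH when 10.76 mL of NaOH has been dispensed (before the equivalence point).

Initial n(C6H5COOH) = 0.1788 x 0.02813 = 0.005030 mol.
n(NaOH) added = 0.1212 x 0.01076 = 0.001304 mol, converting that many moles of C6H5COOH to C6H5COO-.
Remaining n(C6H5COOH) = 0.003726 mol; n(C6H5COO-) = 0.001304 mol.
By Henderson-Hasselbalch, pH = pKa + log([A^-]/[HA]) = 4.20 + log(0.001304/0.003726) = 4.20 + (-0.46) = 3.74.

3.74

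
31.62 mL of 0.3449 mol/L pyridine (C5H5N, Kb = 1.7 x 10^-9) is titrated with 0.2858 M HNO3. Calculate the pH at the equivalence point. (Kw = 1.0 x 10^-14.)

n(C5H5N) = 0.3449 x 0.03162 = 0.01091 mol; V(HNO3) at equivalence = 0.01091/0.2858 = 0.03816 L.
At equivalence the base is fully converted to C5H5NH+; total volume = 0.06978 L, so [C5H5NH+] = 0.01091/0.06978 = 0.1563 M.
Ka(C5H5NH+) = Kw/Kb = 1.0e-14 / 1.7 x 10^-9 = 5.88e-6.
[H^+] = sqrt(Ka x [C5H5NH+]) = sqrt(5.88e-6 x 0.1563) = 0.000959 M.
pH = -log(0.000959) = 3.02.

3.02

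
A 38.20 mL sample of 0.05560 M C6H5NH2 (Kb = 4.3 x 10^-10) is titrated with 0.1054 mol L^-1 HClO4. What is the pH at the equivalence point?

n(C6H5NH2) = 0.05560 x 0.03820 = 0.002124 mol; V(HClO4) at equivalence = 0.002124/0.1054 = 0.02015 L.
At equivalence the base is fully converted to C6H5NH3+; total volume = 0.05835 L, so [C6H5NH3+] = 0.002124/0.05835 = 0.03640 M.
Ka(C6H5NH3+) = Kw/Kb = 1.0e-14 / 4.3 x 10^-10 = 2.33e-5.
[H^+] = sqrt(Ka x [C6H5NH3+]) = sqrt(2.33e-5 x 0.03640) = 0.000920 M.
pH = -log(0.000920) = 3.04.

3.04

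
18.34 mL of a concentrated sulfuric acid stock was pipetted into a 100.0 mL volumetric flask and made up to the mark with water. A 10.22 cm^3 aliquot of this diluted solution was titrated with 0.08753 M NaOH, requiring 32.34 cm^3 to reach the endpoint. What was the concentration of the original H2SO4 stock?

0.755 M

n(NaOH) = 0.08753 x 0.03234 = 0.002831 mol.
n(H2SO4) in the aliquot = 0.002831 x 1/2 = 0.001415 mol.
[diluted H2SO4] = 0.001415 / 0.01022 = 0.1385 M.
Dilution factor = 100.0/18.34 = 5.453, so [stock] = 0.1385 x 5.453 = 0.755 M.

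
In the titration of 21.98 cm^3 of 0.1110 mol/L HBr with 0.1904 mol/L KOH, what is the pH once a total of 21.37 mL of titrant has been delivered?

12.57

n(acid) = 0.1110 x 0.02198 = 0.002440 mol; n(KOH) added = 0.1904 x 0.02137 = 0.004069 mol.
Base is in excess by 0.004069 - 0.002440 = 0.001629 mol in a total volume of 0.04335 L.
[OH^-] = 0.001629/0.04335 = 0.03758 M, so pOH = 1.43 and pH = 14.00 - 1.43 = 12.57.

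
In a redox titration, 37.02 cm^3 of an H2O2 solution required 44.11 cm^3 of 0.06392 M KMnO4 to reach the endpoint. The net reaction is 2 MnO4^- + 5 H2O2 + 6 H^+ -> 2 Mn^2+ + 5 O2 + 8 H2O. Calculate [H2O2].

0.190 M

n(KMnO4) = 0.06392 x 0.04411 = 0.002820 mol.
From the balanced equation, 2 mol KMnO4 reacts with 5 mol H2O2, so n(H2O2) = 0.002820 x 5/2 = 0.007049 mol.
[H2O2] = 0.007049 / 0.03702 L = 0.190 M.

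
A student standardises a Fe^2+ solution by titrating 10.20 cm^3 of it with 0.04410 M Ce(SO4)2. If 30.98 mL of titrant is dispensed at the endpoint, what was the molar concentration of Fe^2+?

0.134 M

n(Ce(SO4)2) = 0.04410 x 0.03098 = 0.001366 mol.
From the balanced equation, 1 mol Ce(SO4)2 reacts with 1 mol Fe^2+, so n(Fe^2+) = 0.001366 x 1/1 = 0.001366 mol.
[Fe^2+] = 0.001366 / 0.01020 L = 0.134 M.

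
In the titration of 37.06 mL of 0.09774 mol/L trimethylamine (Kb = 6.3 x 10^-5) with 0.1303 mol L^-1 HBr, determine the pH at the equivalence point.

n((CH3)3N) = 0.09774 x 0.03706 = 0.003622 mol; V(HBr) at equivalence = 0.003622/0.1303 = 0.02780 L.
At equivalence the base is fully converted to (CH3)3NH+; total volume = 0.06486 L, so [(CH3)3NH+] = 0.003622/0.06486 = 0.05585 M.
Ka((CH3)3NH+) = Kw/Kb = 1.0e-14 / 6.3 x 10^-5 = 1.59e-10.
[H^+] = sqrt(Ka x [(CH3)3NH+]) = sqrt(1.59e-10 x 0.05585) = 2.98e-6 M.
pH = -log(2.98e-6) = 5.53.

5.53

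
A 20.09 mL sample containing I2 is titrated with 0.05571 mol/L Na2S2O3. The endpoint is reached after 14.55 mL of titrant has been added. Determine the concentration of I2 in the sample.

0.0202 M

n(Na2S2O3) = 0.05571 x 0.01455 = 0.0008106 mol.
From the balanced equation, 2 mol Na2S2O3 reacts with 1 mol I2, so n(I2) = 0.0008106 x 1/2 = 0.0004053 mol.
[I2] = 0.0004053 / 0.02009 L = 0.0202 M.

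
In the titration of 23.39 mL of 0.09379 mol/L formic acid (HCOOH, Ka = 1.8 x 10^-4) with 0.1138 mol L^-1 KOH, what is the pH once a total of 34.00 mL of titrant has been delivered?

n(acid) = 0.09379 x 0.02339 = 0.002194 mol; n(KOH) added = 0.1138 x 0.03400 = 0.003869 mol.
Base is in excess by 0.003869 - 0.002194 = 0.001675 mol in a total volume of 0.05739 L.
[OH^-] = 0.001675/0.05739 = 0.02919 M, so pOH = 1.53 and pH = 14.00 - 1.53 = 12.47.

12.47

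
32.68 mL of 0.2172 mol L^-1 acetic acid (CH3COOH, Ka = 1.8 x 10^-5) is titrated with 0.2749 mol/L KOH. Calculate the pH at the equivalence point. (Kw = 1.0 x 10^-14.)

n(CH3COOH) = 0.2172 x 0.03268 = 0.007098 mol; V(KOH) at equivalence = 0.007098/0.2749 = 0.02582 L.
At equivalence all the acid is converted to CH3COO-; total volume = 0.03268 + 0.02582 = 0.05850 L, so [CH3COO-] = 0.007098/0.05850 = 0.1213 M.
Kb = Kw/Ka = 1.0e-14 / 1.8 x 10^-5 = 5.56e-10.
[OH^-] = sqrt(Kb x [CH3COO-]) = sqrt(5.56e-10 x 0.1213) = 8.21e-6 M.
pOH = 5.09, so pH = 14.00 - 5.09 = 8.91.

8.91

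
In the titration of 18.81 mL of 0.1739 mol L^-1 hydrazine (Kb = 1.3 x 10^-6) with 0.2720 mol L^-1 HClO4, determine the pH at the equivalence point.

n(N2H4) = 0.1739 x 0.01881 = 0.003271 mol; V(HClO4) at equivalence = 0.003271/0.2720 = 0.01203 L.
At equivalence the base is fully converted to N2H5+; total volume = 0.03084 L, so [N2H5+] = 0.003271/0.03084 = 0.1061 M.
Ka(N2H5+) = Kw/Kb = 1.0e-14 / 1.3 x 10^-6 = 7.69e-9.
[H^+] = sqrt(Ka x [N2H5+]) = sqrt(7.69e-9 x 0.1061) = 2.86e-5 M.
pH = -log(2.86e-5) = 4.54.

4.54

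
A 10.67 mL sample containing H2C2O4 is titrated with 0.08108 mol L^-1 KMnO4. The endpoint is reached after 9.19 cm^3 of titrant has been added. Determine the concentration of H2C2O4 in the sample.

0.175 M

n(KMnO4) = 0.08108 x 0.009190 = 0.0007451 mol.
From the balanced equation, 2 mol KMnO4 reacts with 5 mol H2C2O4, so n(H2C2O4) = 0.0007451 x 5/2 = 0.001863 mol.
[H2C2O4] = 0.001863 / 0.01067 L = 0.175 M.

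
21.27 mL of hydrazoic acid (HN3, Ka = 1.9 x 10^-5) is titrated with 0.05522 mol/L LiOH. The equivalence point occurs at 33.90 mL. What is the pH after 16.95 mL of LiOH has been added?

4.72

16.95 mL is exactly half the equivalence volume (33.90/2), i.e. the half-equivalence point.
There, n(HA) = n(A^-), so pH = pKa = -log(1.9 x 10^-5) = 4.72.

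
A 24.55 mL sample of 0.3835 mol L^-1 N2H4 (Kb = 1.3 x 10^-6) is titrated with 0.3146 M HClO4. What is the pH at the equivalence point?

n(N2H4) = 0.3835 x 0.02455 = 0.009415 mol; V(HClO4) at equivalence = 0.009415/0.3146 = 0.02993 L.
At equivalence the base is fully converted to N2H5+; total volume = 0.05448 L, so [N2H5+] = 0.009415/0.05448 = 0.1728 M.
Ka(N2H5+) = Kw/Kb = 1.0e-14 / 1.3 x 10^-6 = 7.69e-9.
[H^+] = sqrt(Ka x [N2H5+]) = sqrt(7.69e-9 x 0.1728) = 3.65e-5 M.
pH = -log(3.65e-5) = 4.44.

4.44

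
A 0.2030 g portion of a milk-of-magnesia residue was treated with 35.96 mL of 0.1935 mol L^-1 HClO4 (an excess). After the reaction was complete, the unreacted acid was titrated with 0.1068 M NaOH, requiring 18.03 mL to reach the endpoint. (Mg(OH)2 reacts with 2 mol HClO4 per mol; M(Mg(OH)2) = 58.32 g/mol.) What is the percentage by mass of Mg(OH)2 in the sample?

72.3%

Total n(HClO4) added = 0.1935 x 0.03596 = 0.006958 mol.
n(NaOH) used = 0.1068 x 0.01803 = 0.001926 mol, which equals the excess n(HClO4).
So n(HClO4) consumed by the sample = 0.006958 - 0.001926 = 0.005033 mol.
n(Mg(OH)2) = 0.005033 / 2 = 0.002516 mol.
mass Mg(OH)2 = 0.002516 x 58.32 = 0.1468 g, so %Mg(OH)2 = 0.1468/0.2030 x 100 = 72.3%.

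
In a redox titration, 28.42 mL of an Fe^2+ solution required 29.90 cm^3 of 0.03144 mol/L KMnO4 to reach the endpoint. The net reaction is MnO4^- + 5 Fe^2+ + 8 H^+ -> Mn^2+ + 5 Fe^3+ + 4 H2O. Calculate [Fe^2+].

n(KMnO4) = 0.03144 x 0.02990 = 0.0009401 mol.
From the balanced equation, 1 mol KMnO4 reacts with 5 mol Fe^2+, so n(Fe^2+) = 0.0009401 x 5/1 = 0.004700 mol.
[Fe^2+] = 0.004700 / 0.02842 L = 0.165 M.

0.165 M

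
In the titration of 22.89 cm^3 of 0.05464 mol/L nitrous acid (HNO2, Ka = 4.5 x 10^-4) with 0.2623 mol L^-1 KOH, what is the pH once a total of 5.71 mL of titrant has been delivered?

11.94

n(acid) = 0.05464 x 0.02289 = 0.001251 mol; n(KOH) added = 0.2623 x 0.005710 = 0.001498 mol.
Base is in excess by 0.001498 - 0.001251 = 0.0002470 mol in a total volume of 0.02860 L.
[OH^-] = 0.0002470/0.02860 = 0.008637 M, so pOH = 2.06 and pH = 14.00 - 2.06 = 11.94.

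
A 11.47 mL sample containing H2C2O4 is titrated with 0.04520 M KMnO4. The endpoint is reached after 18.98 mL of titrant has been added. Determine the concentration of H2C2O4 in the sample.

0.187 M

n(KMnO4) = 0.04520 x 0.01898 = 0.0008579 mol.
From the balanced equation, 2 mol KMnO4 reacts with 5 mol H2C2O4, so n(H2C2O4) = 0.0008579 x 5/2 = 0.002145 mol.
[H2C2O4] = 0.002145 / 0.01147 L = 0.187 M.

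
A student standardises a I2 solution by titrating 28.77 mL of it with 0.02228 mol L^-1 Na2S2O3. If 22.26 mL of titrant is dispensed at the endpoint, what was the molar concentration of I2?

0.00862 M

n(Na2S2O3) = 0.02228 x 0.02226 = 0.0004960 mol.
From the balanced equation, 2 mol Na2S2O3 reacts with 1 mol I2, so n(I2) = 0.0004960 x 1/2 = 0.0002480 mol.
[I2] = 0.0002480 / 0.02877 L = 0.00862 M.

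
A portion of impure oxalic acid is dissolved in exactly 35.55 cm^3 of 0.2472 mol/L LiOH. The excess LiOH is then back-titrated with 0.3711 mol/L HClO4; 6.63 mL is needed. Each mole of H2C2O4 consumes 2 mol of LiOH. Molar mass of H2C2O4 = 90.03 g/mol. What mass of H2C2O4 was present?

0.285 g

Total n(LiOH) added = 0.2472 x 0.03555 = 0.008788 mol.
n(HClO4) used = 0.3711 x 0.006630 = 0.002460 mol, which equals the excess n(LiOH).
So n(LiOH) consumed by the sample = 0.008788 - 0.002460 = 0.006328 mol.
n(H2C2O4) = 0.006328 / 2 = 0.003164 mol.
mass = 0.003164 mol x 90.03 g/mol = 0.285 g.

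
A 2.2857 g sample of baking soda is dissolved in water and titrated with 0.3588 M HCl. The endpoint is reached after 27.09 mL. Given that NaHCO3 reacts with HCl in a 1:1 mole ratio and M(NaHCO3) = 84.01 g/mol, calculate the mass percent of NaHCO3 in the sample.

n(HCl) = 0.3588 x 0.02709 = 0.009720 mol.
n(NaHCO3) = 0.009720 / 1 = 0.009720 mol.
mass of NaHCO3 = 0.009720 x 84.01 = 0.8166 g.
% purity = 0.8166 / 2.2857 x 100 = 35.7%.

35.7%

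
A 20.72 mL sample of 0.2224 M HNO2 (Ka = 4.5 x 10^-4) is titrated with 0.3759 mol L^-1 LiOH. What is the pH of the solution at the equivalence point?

8.25

n(HNO2) = 0.2224 x 0.02072 = 0.004608 mol; V(LiOH) at equivalence = 0.004608/0.3759 = 0.01226 L.
At equivalence all the acid is converted to NO2-; total volume = 0.02072 + 0.01226 = 0.03298 L, so [NO2-] = 0.004608/0.03298 = 0.1397 M.
Kb = Kw/Ka = 1.0e-14 / 4.5 x 10^-4 = 2.22e-11.
[OH^-] = sqrt(Kb x [NO2-]) = sqrt(2.22e-11 x 0.1397) = 1.76e-6 M.
pOH = 5.75, so pH = 14.00 - 5.75 = 8.25.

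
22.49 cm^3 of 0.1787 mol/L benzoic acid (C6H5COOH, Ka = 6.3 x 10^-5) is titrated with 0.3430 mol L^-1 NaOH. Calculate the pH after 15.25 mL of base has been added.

n(acid) = 0.1787 x 0.02249 = 0.004019 mol; n(NaOH) added = 0.3430 x 0.01525 = 0.005231 mol.
Base is in excess by 0.005231 - 0.004019 = 0.001212 mol in a total volume of 0.03774 L.
[OH^-] = 0.001212/0.03774 = 0.03211 M, so pOH = 1.49 and pH = 14.00 - 1.49 = 12.51.

12.51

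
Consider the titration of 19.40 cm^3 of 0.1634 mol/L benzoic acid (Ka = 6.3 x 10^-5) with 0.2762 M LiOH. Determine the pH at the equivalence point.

8.61

n(C6H5COOH) = 0.1634 x 0.01940 = 0.003170 mol; V(LiOH) at equivalence = 0.003170/0.2762 = 0.01148 L.
At equivalence all the acid is converted to C6H5COO-; total volume = 0.01940 + 0.01148 = 0.03088 L, so [C6H5COO-] = 0.003170/0.03088 = 0.1027 M.
Kb = Kw/Ka = 1.0e-14 / 6.3 x 10^-5 = 1.59e-10.
[OH^-] = sqrt(Kb x [C6H5COO-]) = sqrt(1.59e-10 x 0.1027) = 4.04e-6 M.
pOH = 5.39, so pH = 14.00 - 5.39 = 8.61.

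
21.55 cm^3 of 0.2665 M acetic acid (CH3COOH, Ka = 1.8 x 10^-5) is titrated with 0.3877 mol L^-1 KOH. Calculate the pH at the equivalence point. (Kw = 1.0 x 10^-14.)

8.97

n(CH3COOH) = 0.2665 x 0.02155 = 0.005743 mol; V(KOH) at equivalence = 0.005743/0.3877 = 0.01481 L.
At equivalence all the acid is converted to CH3COO-; total volume = 0.02155 + 0.01481 = 0.03636 L, so [CH3COO-] = 0.005743/0.03636 = 0.1579 M.
Kb = Kw/Ka = 1.0e-14 / 1.8 x 10^-5 = 5.56e-10.
[OH^-] = sqrt(Kb x [CH3COO-]) = sqrt(5.56e-10 x 0.1579) = 9.37e-6 M.
pOH = 5.03, so pH = 14.00 - 5.03 = 8.97.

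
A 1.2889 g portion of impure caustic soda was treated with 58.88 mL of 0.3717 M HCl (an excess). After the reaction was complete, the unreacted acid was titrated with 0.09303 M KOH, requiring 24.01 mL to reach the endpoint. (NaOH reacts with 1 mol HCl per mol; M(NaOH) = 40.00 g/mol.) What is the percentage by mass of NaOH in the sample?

61.0%

Total n(HCl) added = 0.3717 x 0.05888 = 0.02189 mol.
n(KOH) used = 0.09303 x 0.02401 = 0.002234 mol, which equals the excess n(HCl).
So n(HCl) consumed by the sample = 0.02189 - 0.002234 = 0.01965 mol.
n(NaOH) = 0.01965 / 1 = 0.01965 mol.
mass NaOH = 0.01965 x 40.00 = 0.7861 g, so %NaOH = 0.7861/1.2889 x 100 = 61.0%.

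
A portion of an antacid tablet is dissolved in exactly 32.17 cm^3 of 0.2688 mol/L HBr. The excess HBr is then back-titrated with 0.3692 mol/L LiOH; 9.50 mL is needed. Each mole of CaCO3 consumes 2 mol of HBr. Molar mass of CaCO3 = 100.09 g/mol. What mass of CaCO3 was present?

Total n(HBr) added = 0.2688 x 0.03217 = 0.008647 mol.
n(LiOH) used = 0.3692 x 0.009500 = 0.003507 mol, which equals the excess n(HBr).
So n(HBr) consumed by the sample = 0.008647 - 0.003507 = 0.005140 mol.
n(CaCO3) = 0.005140 / 2 = 0.002570 mol.
mass = 0.002570 mol x 100.09 g/mol = 0.257 g.

0.257 g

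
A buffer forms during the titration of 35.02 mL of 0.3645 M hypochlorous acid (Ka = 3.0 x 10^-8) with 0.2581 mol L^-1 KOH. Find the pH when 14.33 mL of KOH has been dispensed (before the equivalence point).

Initial n(HClO) = 0.3645 x 0.03502 = 0.01276 mol.
n(KOH) added = 0.2581 x 0.01433 = 0.003699 mol, converting that many moles of HClO to ClO-.
Remaining n(HClO) = 0.009066 mol; n(ClO-) = 0.003699 mol.
By Henderson-Hasselbalch, pH = pKa + log([A^-]/[HA]) = 7.52 + log(0.003699/0.009066) = 7.52 + (-0.39) = 7.13.

7.13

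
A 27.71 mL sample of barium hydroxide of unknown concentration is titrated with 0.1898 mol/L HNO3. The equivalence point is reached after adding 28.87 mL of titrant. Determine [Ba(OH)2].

n(HNO3) delivered = 0.1898 x 0.02887 = 0.005480 mol.
The reaction is 1 Ba(OH)2 + 2 HNO3, so n(Ba(OH)2) = 0.005480 x 1/2 = 0.002740 mol.
[Ba(OH)2] = 0.002740 mol / 0.02771 L = 0.0989 M.

0.0989 M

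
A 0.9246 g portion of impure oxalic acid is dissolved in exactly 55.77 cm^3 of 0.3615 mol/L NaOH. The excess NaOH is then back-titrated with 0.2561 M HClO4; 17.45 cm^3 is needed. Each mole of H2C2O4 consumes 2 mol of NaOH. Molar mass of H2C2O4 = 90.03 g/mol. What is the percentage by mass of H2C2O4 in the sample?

Total n(NaOH) added = 0.3615 x 0.05577 = 0.02016 mol.
n(HClO4) used = 0.2561 x 0.01745 = 0.004469 mol, which equals the excess n(NaOH).
So n(NaOH) consumed by the sample = 0.02016 - 0.004469 = 0.01569 mol.
n(H2C2O4) = 0.01569 / 2 = 0.007846 mol.
mass H2C2O4 = 0.007846 x 90.03 = 0.7064 g, so %H2C2O4 = 0.7064/0.9246 x 100 = 76.4%.

76.4%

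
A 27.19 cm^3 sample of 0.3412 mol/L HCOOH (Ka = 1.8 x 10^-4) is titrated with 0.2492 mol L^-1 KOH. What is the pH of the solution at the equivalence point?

n(HCOOH) = 0.3412 x 0.02719 = 0.009277 mol; V(KOH) at equivalence = 0.009277/0.2492 = 0.03723 L.
At equivalence all the acid is converted to HCOO-; total volume = 0.02719 + 0.03723 = 0.06442 L, so [HCOO-] = 0.009277/0.06442 = 0.1440 M.
Kb = Kw/Ka = 1.0e-14 / 1.8 x 10^-4 = 5.56e-11.
[OH^-] = sqrt(Kb x [HCOO-]) = sqrt(5.56e-11 x 0.1440) = 2.83e-6 M.
pOH = 5.55, so pH = 14.00 - 5.55 = 8.45.

8.45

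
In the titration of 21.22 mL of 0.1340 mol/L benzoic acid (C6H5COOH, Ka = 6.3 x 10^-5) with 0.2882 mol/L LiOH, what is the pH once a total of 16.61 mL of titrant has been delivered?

n(acid) = 0.1340 x 0.02122 = 0.002843 mol; n(LiOH) added = 0.2882 x 0.01661 = 0.004787 mol.
Base is in excess by 0.004787 - 0.002843 = 0.001944 mol in a total volume of 0.03783 L.
[OH^-] = 0.001944/0.03783 = 0.05138 M, so pOH = 1.29 and pH = 14.00 - 1.29 = 12.71.

12.71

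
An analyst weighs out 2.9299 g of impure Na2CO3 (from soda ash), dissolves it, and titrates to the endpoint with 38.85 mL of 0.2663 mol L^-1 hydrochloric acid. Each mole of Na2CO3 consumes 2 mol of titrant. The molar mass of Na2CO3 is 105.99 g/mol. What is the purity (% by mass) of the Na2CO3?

18.7%

n(HCl) = 0.2663 x 0.03885 = 0.01035 mol.
n(Na2CO3) = 0.01035 / 2 = 0.005173 mol.
mass of Na2CO3 = 0.005173 x 105.99 = 0.5483 g.
% purity = 0.5483 / 2.9299 x 100 = 18.7%.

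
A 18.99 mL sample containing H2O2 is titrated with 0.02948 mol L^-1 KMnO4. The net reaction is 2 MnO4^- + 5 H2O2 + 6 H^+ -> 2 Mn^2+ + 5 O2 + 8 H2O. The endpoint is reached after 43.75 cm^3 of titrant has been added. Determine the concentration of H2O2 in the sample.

n(KMnO4) = 0.02948 x 0.04375 = 0.001290 mol.
From the balanced equation, 2 mol KMnO4 reacts with 5 mol H2O2, so n(H2O2) = 0.001290 x 5/2 = 0.003224 mol.
[H2O2] = 0.003224 / 0.01899 L = 0.170 M.

0.170 M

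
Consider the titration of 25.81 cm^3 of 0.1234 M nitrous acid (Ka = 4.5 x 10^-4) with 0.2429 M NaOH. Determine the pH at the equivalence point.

8.13

n(HNO2) = 0.1234 x 0.02581 = 0.003185 mol; V(NaOH) at equivalence = 0.003185/0.2429 = 0.01311 L.
At equivalence all the acid is converted to NO2-; total volume = 0.02581 + 0.01311 = 0.03892 L, so [NO2-] = 0.003185/0.03892 = 0.08183 M.
Kb = Kw/Ka = 1.0e-14 / 4.5 x 10^-4 = 2.22e-11.
[OH^-] = sqrt(Kb x [NO2-]) = sqrt(2.22e-11 x 0.08183) = 1.35e-6 M.
pOH = 5.87, so pH = 14.00 - 5.87 = 8.13.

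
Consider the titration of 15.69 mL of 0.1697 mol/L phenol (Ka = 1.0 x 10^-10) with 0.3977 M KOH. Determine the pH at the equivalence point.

11.54

n(C6H5OH) = 0.1697 x 0.01569 = 0.002663 mol; V(KOH) at equivalence = 0.002663/0.3977 = 0.006695 L.
At equivalence all the acid is converted to C6H5O-; total volume = 0.01569 + 0.006695 = 0.02238 L, so [C6H5O-] = 0.002663/0.02238 = 0.1189 M.
Kb = Kw/Ka = 1.0e-14 / 1.0 x 10^-10 = 0.000100.
[OH^-] = sqrt(Kb x [C6H5O-]) = sqrt(0.000100 x 0.1189) = 0.00345 M.
pOH = 2.46, so pH = 14.00 - 2.46 = 11.54.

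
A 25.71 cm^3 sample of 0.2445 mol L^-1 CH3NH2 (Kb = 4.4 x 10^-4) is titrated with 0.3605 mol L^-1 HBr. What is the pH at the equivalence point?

5.74

n(CH3NH2) = 0.2445 x 0.02571 = 0.006286 mol; V(HBr) at equivalence = 0.006286/0.3605 = 0.01744 L.
At equivalence the base is fully converted to CH3NH3+; total volume = 0.04315 L, so [CH3NH3+] = 0.006286/0.04315 = 0.1457 M.
Ka(CH3NH3+) = Kw/Kb = 1.0e-14 / 4.4 x 10^-4 = 2.27e-11.
[H^+] = sqrt(Ka x [CH3NH3+]) = sqrt(2.27e-11 x 0.1457) = 1.82e-6 M.
pH = -log(1.82e-6) = 5.74.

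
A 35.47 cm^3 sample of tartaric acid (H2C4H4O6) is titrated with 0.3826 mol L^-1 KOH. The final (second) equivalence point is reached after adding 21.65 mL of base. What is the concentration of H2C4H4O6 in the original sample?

n(KOH) = 0.3826 x 0.02165 = 0.008283 mol.
At the final (second) equivalence point, 2 mol OH^- react per mol H2C4H4O6, so n(H2C4H4O6) = 0.008283 / 2 = 0.004142 mol.
[H2C4H4O6] = 0.004142 / 0.03547 L = 0.117 M.

0.117 M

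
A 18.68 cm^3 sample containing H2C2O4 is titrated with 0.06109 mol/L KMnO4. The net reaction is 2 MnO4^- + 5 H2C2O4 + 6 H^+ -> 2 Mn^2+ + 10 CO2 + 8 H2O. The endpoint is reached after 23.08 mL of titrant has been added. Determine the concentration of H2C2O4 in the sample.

0.189 M

n(KMnO4) = 0.06109 x 0.02308 = 0.001410 mol.
From the balanced equation, 2 mol KMnO4 reacts with 5 mol H2C2O4, so n(H2C2O4) = 0.001410 x 5/2 = 0.003525 mol.
[H2C2O4] = 0.003525 / 0.01868 L = 0.189 M.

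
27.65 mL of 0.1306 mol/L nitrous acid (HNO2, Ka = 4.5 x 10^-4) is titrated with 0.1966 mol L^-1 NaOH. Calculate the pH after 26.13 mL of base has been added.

n(acid) = 0.1306 x 0.02765 = 0.003611 mol; n(NaOH) added = 0.1966 x 0.02613 = 0.005137 mol.
Base is in excess by 0.005137 - 0.003611 = 0.001526 mol in a total volume of 0.05378 L.
[OH^-] = 0.001526/0.05378 = 0.02838 M, so pOH = 1.55 and pH = 14.00 - 1.55 = 12.45.

12.45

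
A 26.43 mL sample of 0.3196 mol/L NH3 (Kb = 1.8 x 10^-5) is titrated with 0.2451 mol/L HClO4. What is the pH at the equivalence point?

n(NH3) = 0.3196 x 0.02643 = 0.008447 mol; V(HClO4) at equivalence = 0.008447/0.2451 = 0.03446 L.
At equivalence the base is fully converted to NH4+; total volume = 0.06089 L, so [NH4+] = 0.008447/0.06089 = 0.1387 M.
Ka(NH4+) = Kw/Kb = 1.0e-14 / 1.8 x 10^-5 = 5.56e-10.
[H^+] = sqrt(Ka x [NH4+]) = sqrt(5.56e-10 x 0.1387) = 8.78e-6 M.
pH = -log(8.78e-6) = 5.06.

5.06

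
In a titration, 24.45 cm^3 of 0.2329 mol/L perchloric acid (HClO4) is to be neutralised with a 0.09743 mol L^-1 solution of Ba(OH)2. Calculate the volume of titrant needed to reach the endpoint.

n(HClO4) = 0.2329 mol/L x 0.02445 L = 0.005694 mol.
The neutralisation is 2 HClO4 : 1 Ba(OH)2, so n(Ba(OH)2) = 0.005694 x 1/2 = 0.002847 mol.
V(Ba(OH)2) = 0.002847 / 0.09743 = 0.02922 L = 29.2 mL.

29.2 mL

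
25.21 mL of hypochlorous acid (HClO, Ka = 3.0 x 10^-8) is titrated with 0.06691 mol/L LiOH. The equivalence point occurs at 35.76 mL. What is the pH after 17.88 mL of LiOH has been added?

17.88 mL is exactly half the equivalence volume (35.76/2), i.e. the half-equivalence point.
There, n(HA) = n(A^-), so pH = pKa = -log(3.0 x 10^-8) = 7.52.

7.52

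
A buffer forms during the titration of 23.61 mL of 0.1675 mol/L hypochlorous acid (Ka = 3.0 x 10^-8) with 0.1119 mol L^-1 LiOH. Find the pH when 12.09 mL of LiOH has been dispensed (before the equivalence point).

7.24

Initial n(HClO) = 0.1675 x 0.02361 = 0.003955 mol.
n(LiOH) added = 0.1119 x 0.01209 = 0.001353 mol, converting that many moles of HClO to ClO-.
Remaining n(HClO) = 0.002602 mol; n(ClO-) = 0.001353 mol.
By Henderson-Hasselbalch, pH = pKa + log([A^-]/[HA]) = 7.52 + log(0.001353/0.002602) = 7.52 + (-0.28) = 7.24.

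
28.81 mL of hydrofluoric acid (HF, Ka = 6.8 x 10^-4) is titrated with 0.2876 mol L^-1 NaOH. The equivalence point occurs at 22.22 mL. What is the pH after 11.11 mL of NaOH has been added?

3.17

11.11 mL is exactly half the equivalence volume (22.22/2), i.e. the half-equivalence point.
There, n(HA) = n(A^-), so pH = pKa = -log(6.8 x 10^-4) = 3.17.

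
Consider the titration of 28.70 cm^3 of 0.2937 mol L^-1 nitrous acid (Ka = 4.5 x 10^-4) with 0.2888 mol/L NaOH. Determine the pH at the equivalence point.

8.25

n(HNO2) = 0.2937 x 0.02870 = 0.008429 mol; V(NaOH) at equivalence = 0.008429/0.2888 = 0.02919 L.
At equivalence all the acid is converted to NO2-; total volume = 0.02870 + 0.02919 = 0.05789 L, so [NO2-] = 0.008429/0.05789 = 0.1456 M.
Kb = Kw/Ka = 1.0e-14 / 4.5 x 10^-4 = 2.22e-11.
[OH^-] = sqrt(Kb x [NO2-]) = sqrt(2.22e-11 x 0.1456) = 1.80e-6 M.
pOH = 5.75, so pH = 14.00 - 5.75 = 8.25.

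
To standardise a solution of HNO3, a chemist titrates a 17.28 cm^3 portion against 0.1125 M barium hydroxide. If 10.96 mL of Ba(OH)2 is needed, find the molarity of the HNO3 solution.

0.143 M

n(Ba(OH)2) delivered = 0.1125 x 0.01096 = 0.001233 mol.
The reaction is 2 HNO3 + 1 Ba(OH)2, so n(HNO3) = 0.001233 x 2/1 = 0.002466 mol.
[HNO3] = 0.002466 mol / 0.01728 L = 0.143 M.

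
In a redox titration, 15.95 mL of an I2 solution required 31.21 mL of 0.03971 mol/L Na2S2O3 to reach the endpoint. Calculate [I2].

0.0389 M

n(Na2S2O3) = 0.03971 x 0.03121 = 0.001239 mol.
From the balanced equation, 2 mol Na2S2O3 reacts with 1 mol I2, so n(I2) = 0.001239 x 1/2 = 0.0006197 mol.
[I2] = 0.0006197 / 0.01595 L = 0.0389 M.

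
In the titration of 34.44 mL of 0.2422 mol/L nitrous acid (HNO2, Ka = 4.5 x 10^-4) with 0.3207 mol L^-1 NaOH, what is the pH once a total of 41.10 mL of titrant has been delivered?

12.81

n(acid) = 0.2422 x 0.03444 = 0.008341 mol; n(NaOH) added = 0.3207 x 0.04110 = 0.01318 mol.
Base is in excess by 0.01318 - 0.008341 = 0.004839 mol in a total volume of 0.07554 L.
[OH^-] = 0.004839/0.07554 = 0.06406 M, so pOH = 1.19 and pH = 14.00 - 1.19 = 12.81.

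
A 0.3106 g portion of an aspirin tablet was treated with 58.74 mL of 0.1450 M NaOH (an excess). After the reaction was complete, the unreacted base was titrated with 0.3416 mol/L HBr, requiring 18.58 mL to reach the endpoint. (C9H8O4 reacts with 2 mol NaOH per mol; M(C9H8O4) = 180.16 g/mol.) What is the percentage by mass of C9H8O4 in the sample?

Total n(NaOH) added = 0.1450 x 0.05874 = 0.008517 mol.
n(HBr) used = 0.3416 x 0.01858 = 0.006347 mol, which equals the excess n(NaOH).
So n(NaOH) consumed by the sample = 0.008517 - 0.006347 = 0.002170 mol.
n(C9H8O4) = 0.002170 / 2 = 0.001085 mol.
mass C9H8O4 = 0.001085 x 180.16 = 0.1955 g, so %C9H8O4 = 0.1955/0.3106 x 100 = 62.9%.

62.9%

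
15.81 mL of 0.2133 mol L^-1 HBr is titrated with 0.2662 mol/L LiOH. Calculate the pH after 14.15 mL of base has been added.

12.12

n(acid) = 0.2133 x 0.01581 = 0.003372 mol; n(LiOH) added = 0.2662 x 0.01415 = 0.003767 mol.
Base is in excess by 0.003767 - 0.003372 = 0.0003945 mol in a total volume of 0.02996 L.
[OH^-] = 0.0003945/0.02996 = 0.01317 M, so pOH = 1.88 and pH = 14.00 - 1.88 = 12.12.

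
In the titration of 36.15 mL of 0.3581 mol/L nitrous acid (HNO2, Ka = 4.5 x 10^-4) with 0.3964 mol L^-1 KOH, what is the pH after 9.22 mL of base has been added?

Initial n(HNO2) = 0.3581 x 0.03615 = 0.01295 mol.
n(KOH) added = 0.3964 x 0.009220 = 0.003655 mol, converting that many moles of HNO2 to NO2-.
Remaining n(HNO2) = 0.009291 mol; n(NO2-) = 0.003655 mol.
By Henderson-Hasselbalch, pH = pKa + log([A^-]/[HA]) = 3.35 + log(0.003655/0.009291) = 3.35 + (-0.41) = 2.94.

2.94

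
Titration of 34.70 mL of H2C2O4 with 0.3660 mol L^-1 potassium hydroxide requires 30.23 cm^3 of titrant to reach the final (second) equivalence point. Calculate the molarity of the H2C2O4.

n(KOH) = 0.3660 x 0.03023 = 0.01106 mol.
At the final (second) equivalence point, 2 mol OH^- react per mol H2C2O4, so n(H2C2O4) = 0.01106 / 2 = 0.005532 mol.
[H2C2O4] = 0.005532 / 0.03470 L = 0.159 M.

0.159 M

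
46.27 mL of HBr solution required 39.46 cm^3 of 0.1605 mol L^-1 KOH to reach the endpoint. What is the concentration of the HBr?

0.137 M

n(KOH) delivered = 0.1605 x 0.03946 = 0.006333 mol.
For a 1:1 reaction, n(HBr) = 0.006333 mol.
[HBr] = 0.006333 mol / 0.04627 L = 0.137 M.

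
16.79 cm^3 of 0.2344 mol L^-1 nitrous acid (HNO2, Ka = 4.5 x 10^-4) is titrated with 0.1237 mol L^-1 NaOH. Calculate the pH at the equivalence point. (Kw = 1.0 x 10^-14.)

8.13

n(HNO2) = 0.2344 x 0.01679 = 0.003936 mol; V(NaOH) at equivalence = 0.003936/0.1237 = 0.03182 L.
At equivalence all the acid is converted to NO2-; total volume = 0.01679 + 0.03182 = 0.04861 L, so [NO2-] = 0.003936/0.04861 = 0.08097 M.
Kb = Kw/Ka = 1.0e-14 / 4.5 x 10^-4 = 2.22e-11.
[OH^-] = sqrt(Kb x [NO2-]) = sqrt(2.22e-11 x 0.08097) = 1.34e-6 M.
pOH = 5.87, so pH = 14.00 - 5.87 = 8.13.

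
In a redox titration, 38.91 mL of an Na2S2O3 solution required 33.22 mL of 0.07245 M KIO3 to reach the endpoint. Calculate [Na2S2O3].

n(KIO3) = 0.07245 x 0.03322 = 0.002407 mol.
From the balanced equation, 1 mol KIO3 reacts with 6 mol Na2S2O3, so n(Na2S2O3) = 0.002407 x 6/1 = 0.01444 mol.
[Na2S2O3] = 0.01444 / 0.03891 L = 0.371 M.

0.371 M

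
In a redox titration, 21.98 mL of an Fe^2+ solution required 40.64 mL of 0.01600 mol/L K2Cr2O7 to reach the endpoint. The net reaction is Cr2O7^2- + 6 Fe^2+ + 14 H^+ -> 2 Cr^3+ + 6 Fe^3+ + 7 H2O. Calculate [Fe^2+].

n(K2Cr2O7) = 0.01600 x 0.04064 = 0.0006502 mol.
From the balanced equation, 1 mol K2Cr2O7 reacts with 6 mol Fe^2+, so n(Fe^2+) = 0.0006502 x 6/1 = 0.003901 mol.
[Fe^2+] = 0.003901 / 0.02198 L = 0.177 M.

0.177 M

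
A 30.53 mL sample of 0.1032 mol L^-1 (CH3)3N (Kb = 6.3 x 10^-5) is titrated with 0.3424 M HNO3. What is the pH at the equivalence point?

n((CH3)3N) = 0.1032 x 0.03053 = 0.003151 mol; V(HNO3) at equivalence = 0.003151/0.3424 = 0.009202 L.
At equivalence the base is fully converted to (CH3)3NH+; total volume = 0.03973 L, so [(CH3)3NH+] = 0.003151/0.03973 = 0.07930 M.
Ka((CH3)3NH+) = Kw/Kb = 1.0e-14 / 6.3 x 10^-5 = 1.59e-10.
[H^+] = sqrt(Ka x [(CH3)3NH+]) = sqrt(1.59e-10 x 0.07930) = 3.55e-6 M.
pH = -log(3.55e-6) = 5.45.

5.45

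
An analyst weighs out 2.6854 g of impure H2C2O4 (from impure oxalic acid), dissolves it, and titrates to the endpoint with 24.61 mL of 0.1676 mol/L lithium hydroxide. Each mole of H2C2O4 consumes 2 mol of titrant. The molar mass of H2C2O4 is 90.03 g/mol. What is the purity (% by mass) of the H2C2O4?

n(LiOH) = 0.1676 x 0.02461 = 0.004125 mol.
n(H2C2O4) = 0.004125 / 2 = 0.002062 mol.
mass of H2C2O4 = 0.002062 x 90.03 = 0.1857 g.
% purity = 0.1857 / 2.6854 x 100 = 6.91%.

6.91%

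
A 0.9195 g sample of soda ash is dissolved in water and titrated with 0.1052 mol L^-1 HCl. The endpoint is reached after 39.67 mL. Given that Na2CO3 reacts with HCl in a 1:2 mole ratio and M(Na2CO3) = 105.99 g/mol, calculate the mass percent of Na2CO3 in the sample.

n(HCl) = 0.1052 x 0.03967 = 0.004173 mol.
n(Na2CO3) = 0.004173 / 2 = 0.002087 mol.
mass of Na2CO3 = 0.002087 x 105.99 = 0.2212 g.
% purity = 0.2212 / 0.9195 x 100 = 24.1%.

24.1%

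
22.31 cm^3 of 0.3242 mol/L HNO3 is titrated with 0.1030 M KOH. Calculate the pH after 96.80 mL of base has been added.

n(acid) = 0.3242 x 0.02231 = 0.007233 mol; n(KOH) added = 0.1030 x 0.09680 = 0.009970 mol.
Base is in excess by 0.009970 - 0.007233 = 0.002737 mol in a total volume of 0.1191 L.
[OH^-] = 0.002737/0.1191 = 0.02298 M, so pOH = 1.64 and pH = 14.00 - 1.64 = 12.36.

12.36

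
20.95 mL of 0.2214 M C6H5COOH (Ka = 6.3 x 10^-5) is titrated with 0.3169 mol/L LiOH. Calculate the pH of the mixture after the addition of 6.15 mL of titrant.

Initial n(C6H5COOH) = 0.2214 x 0.02095 = 0.004638 mol.
n(LiOH) added = 0.3169 x 0.006150 = 0.001949 mol, converting that many moles of C6H5COOH to C6H5COO-.
Remaining n(C6H5COOH) = 0.002689 mol; n(C6H5COO-) = 0.001949 mol.
By Henderson-Hasselbalch, pH = pKa + log([A^-]/[HA]) = 4.20 + log(0.001949/0.002689) = 4.20 + (-0.14) = 4.06.

4.06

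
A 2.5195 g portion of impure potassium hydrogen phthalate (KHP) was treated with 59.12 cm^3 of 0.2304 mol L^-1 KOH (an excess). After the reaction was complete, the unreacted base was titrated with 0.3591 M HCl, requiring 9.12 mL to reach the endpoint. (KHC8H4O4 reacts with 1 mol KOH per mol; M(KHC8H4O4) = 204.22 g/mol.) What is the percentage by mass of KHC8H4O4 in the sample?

Total n(KOH) added = 0.2304 x 0.05912 = 0.01362 mol.
n(HCl) used = 0.3591 x 0.009120 = 0.003275 mol, which equals the excess n(KOH).
So n(KOH) consumed by the sample = 0.01362 - 0.003275 = 0.01035 mol.
n(KHC8H4O4) = 0.01035 / 1 = 0.01035 mol.
mass KHC8H4O4 = 0.01035 x 204.22 = 2.113 g, so %KHC8H4O4 = 2.113/2.5195 x 100 = 83.9%.

83.9%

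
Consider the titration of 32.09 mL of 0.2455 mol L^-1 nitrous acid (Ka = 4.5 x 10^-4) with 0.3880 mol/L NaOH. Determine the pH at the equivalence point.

8.26

n(HNO2) = 0.2455 x 0.03209 = 0.007878 mol; V(NaOH) at equivalence = 0.007878/0.3880 = 0.02030 L.
At equivalence all the acid is converted to NO2-; total volume = 0.03209 + 0.02030 = 0.05239 L, so [NO2-] = 0.007878/0.05239 = 0.1504 M.
Kb = Kw/Ka = 1.0e-14 / 4.5 x 10^-4 = 2.22e-11.
[OH^-] = sqrt(Kb x [NO2-]) = sqrt(2.22e-11 x 0.1504) = 1.83e-6 M.
pOH = 5.74, so pH = 14.00 - 5.74 = 8.26.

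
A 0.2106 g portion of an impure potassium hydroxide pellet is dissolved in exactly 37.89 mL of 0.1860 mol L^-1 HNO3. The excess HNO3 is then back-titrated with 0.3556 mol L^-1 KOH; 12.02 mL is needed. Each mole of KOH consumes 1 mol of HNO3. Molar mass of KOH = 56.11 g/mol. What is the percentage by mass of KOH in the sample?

Total n(HNO3) added = 0.1860 x 0.03789 = 0.007048 mol.
n(KOH) used = 0.3556 x 0.01202 = 0.004274 mol, which equals the excess n(HNO3).
So n(HNO3) consumed by the sample = 0.007048 - 0.004274 = 0.002773 mol.
n(KOH) = 0.002773 / 1 = 0.002773 mol.
mass KOH = 0.002773 x 56.11 = 0.1556 g, so %KOH = 0.1556/0.2106 x 100 = 73.9%.

73.9%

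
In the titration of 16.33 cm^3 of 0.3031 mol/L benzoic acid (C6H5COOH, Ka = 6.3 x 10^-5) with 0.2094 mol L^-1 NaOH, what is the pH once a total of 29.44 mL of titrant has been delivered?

n(acid) = 0.3031 x 0.01633 = 0.004950 mol; n(NaOH) added = 0.2094 x 0.02944 = 0.006165 mol.
Base is in excess by 0.006165 - 0.004950 = 0.001215 mol in a total volume of 0.04577 L.
[OH^-] = 0.001215/0.04577 = 0.02655 M, so pOH = 1.58 and pH = 14.00 - 1.58 = 12.42.

12.42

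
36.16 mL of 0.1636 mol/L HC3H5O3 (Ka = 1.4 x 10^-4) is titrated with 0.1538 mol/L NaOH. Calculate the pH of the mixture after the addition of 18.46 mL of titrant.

Initial n(HC3H5O3) = 0.1636 x 0.03616 = 0.005916 mol.
n(NaOH) added = 0.1538 x 0.01846 = 0.002839 mol, converting that many moles of HC3H5O3 to C3H5O3-.
Remaining n(HC3H5O3) = 0.003077 mol; n(C3H5O3-) = 0.002839 mol.
By Henderson-Hasselbalch, pH = pKa + log([A^-]/[HA]) = 3.85 + log(0.002839/0.003077) = 3.85 + (-0.03) = 3.82.

3.82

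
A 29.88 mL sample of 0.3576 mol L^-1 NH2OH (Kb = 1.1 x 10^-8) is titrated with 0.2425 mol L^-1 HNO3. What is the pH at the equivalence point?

n(NH2OH) = 0.3576 x 0.02988 = 0.01069 mol; V(HNO3) at equivalence = 0.01069/0.2425 = 0.04406 L.
At equivalence the base is fully converted to NH3OH+; total volume = 0.07394 L, so [NH3OH+] = 0.01069/0.07394 = 0.1445 M.
Ka(NH3OH+) = Kw/Kb = 1.0e-14 / 1.1 x 10^-8 = 9.09e-7.
[H^+] = sqrt(Ka x [NH3OH+]) = sqrt(9.09e-7 x 0.1445) = 0.000362 M.
pH = -log(0.000362) = 3.44.

3.44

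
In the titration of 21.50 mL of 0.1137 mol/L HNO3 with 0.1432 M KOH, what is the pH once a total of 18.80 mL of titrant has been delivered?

n(acid) = 0.1137 x 0.02150 = 0.002445 mol; n(KOH) added = 0.1432 x 0.01880 = 0.002692 mol.
Base is in excess by 0.002692 - 0.002445 = 0.0002476 mol in a total volume of 0.04030 L.
[OH^-] = 0.0002476/0.04030 = 0.006144 M, so pOH = 2.21 and pH = 14.00 - 2.21 = 11.79.

11.79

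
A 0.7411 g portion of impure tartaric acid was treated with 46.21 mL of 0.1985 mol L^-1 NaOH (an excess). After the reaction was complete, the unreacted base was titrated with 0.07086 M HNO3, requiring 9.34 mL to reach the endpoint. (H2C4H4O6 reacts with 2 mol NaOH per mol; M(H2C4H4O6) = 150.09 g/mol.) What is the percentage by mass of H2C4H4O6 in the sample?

86.2%

Total n(NaOH) added = 0.1985 x 0.04621 = 0.009173 mol.
n(HNO3) used = 0.07086 x 0.009340 = 0.0006618 mol, which equals the excess n(NaOH).
So n(NaOH) consumed by the sample = 0.009173 - 0.0006618 = 0.008511 mol.
n(H2C4H4O6) = 0.008511 / 2 = 0.004255 mol.
mass H2C4H4O6 = 0.004255 x 150.09 = 0.6387 g, so %H2C4H4O6 = 0.6387/0.7411 x 100 = 86.2%.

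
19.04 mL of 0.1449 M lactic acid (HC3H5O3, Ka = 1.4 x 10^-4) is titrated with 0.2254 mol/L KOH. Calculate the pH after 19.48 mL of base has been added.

n(acid) = 0.1449 x 0.01904 = 0.002759 mol; n(KOH) added = 0.2254 x 0.01948 = 0.004391 mol.
Base is in excess by 0.004391 - 0.002759 = 0.001632 mol in a total volume of 0.03852 L.
[OH^-] = 0.001632/0.03852 = 0.04236 M, so pOH = 1.37 and pH = 14.00 - 1.37 = 12.63.

12.63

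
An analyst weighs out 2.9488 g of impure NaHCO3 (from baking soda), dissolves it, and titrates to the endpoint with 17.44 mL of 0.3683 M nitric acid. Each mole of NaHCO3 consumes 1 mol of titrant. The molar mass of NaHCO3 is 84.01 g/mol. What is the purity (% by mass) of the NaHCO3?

18.3%

n(HNO3) = 0.3683 x 0.01744 = 0.006423 mol.
n(NaHCO3) = 0.006423 / 1 = 0.006423 mol.
mass of NaHCO3 = 0.006423 x 84.01 = 0.5396 g.
% purity = 0.5396 / 2.9488 x 100 = 18.3%.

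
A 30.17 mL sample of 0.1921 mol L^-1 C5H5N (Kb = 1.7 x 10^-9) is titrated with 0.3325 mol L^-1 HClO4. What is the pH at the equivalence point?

3.07

n(C5H5N) = 0.1921 x 0.03017 = 0.005796 mol; V(HClO4) at equivalence = 0.005796/0.3325 = 0.01743 L.
At equivalence the base is fully converted to C5H5NH+; total volume = 0.04760 L, so [C5H5NH+] = 0.005796/0.04760 = 0.1218 M.
Ka(C5H5NH+) = Kw/Kb = 1.0e-14 / 1.7 x 10^-9 = 5.88e-6.
[H^+] = sqrt(Ka x [C5H5NH+]) = sqrt(5.88e-6 x 0.1218) = 0.000846 M.
pH = -log(0.000846) = 3.07.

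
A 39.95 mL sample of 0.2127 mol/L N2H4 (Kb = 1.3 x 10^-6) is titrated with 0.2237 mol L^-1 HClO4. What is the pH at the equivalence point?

n(N2H4) = 0.2127 x 0.03995 = 0.008497 mol; V(HClO4) at equivalence = 0.008497/0.2237 = 0.03799 L.
At equivalence the base is fully converted to N2H5+; total volume = 0.07794 L, so [N2H5+] = 0.008497/0.07794 = 0.1090 M.
Ka(N2H5+) = Kw/Kb = 1.0e-14 / 1.3 x 10^-6 = 7.69e-9.
[H^+] = sqrt(Ka x [N2H5+]) = sqrt(7.69e-9 x 0.1090) = 2.90e-5 M.
pH = -log(2.90e-5) = 4.54.

4.54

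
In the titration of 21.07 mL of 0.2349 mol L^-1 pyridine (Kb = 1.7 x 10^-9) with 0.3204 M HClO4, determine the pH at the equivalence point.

3.05

n(C5H5N) = 0.2349 x 0.02107 = 0.004949 mol; V(HClO4) at equivalence = 0.004949/0.3204 = 0.01545 L.
At equivalence the base is fully converted to C5H5NH+; total volume = 0.03652 L, so [C5H5NH+] = 0.004949/0.03652 = 0.1355 M.
Ka(C5H5NH+) = Kw/Kb = 1.0e-14 / 1.7 x 10^-9 = 5.88e-6.
[H^+] = sqrt(Ka x [C5H5NH+]) = sqrt(5.88e-6 x 0.1355) = 0.000893 M.
pH = -log(0.000893) = 3.05.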